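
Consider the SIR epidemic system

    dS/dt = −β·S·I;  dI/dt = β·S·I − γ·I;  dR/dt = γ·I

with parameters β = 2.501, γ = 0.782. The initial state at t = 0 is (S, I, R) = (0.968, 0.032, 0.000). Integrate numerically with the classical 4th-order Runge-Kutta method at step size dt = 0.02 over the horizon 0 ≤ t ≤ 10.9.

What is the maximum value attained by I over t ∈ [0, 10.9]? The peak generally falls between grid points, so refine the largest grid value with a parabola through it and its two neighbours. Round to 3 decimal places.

t=0.000: state=(0.968, 0.032, 0.000)
step 1 (dt=0.02): k1=(-0.077, 0.052, 0.025), k2=(-0.079, 0.053, 0.025), k3=(-0.079, 0.053, 0.025), k4=(-0.080, 0.054, 0.026); state += dt/6·(k1+2k2+2k3+k4)
t=0.020: state=(0.966, 0.033, 0.001)
t=0.040: state=(0.965, 0.034, 0.001)
t=0.060: state=(0.963, 0.035, 0.002)
continuing one RK4 step at a time; state shown every 25 steps (Δt=0.5):
t=0.500: state=(0.910, 0.070, 0.019)
t=1.000: state=(0.801, 0.140, 0.059)
t=1.500: state=(0.635, 0.233, 0.132)
t=2.000: state=(0.450, 0.310, 0.239)
t=2.500: state=(0.299, 0.334, 0.367)
t=3.000: state=(0.200, 0.307, 0.494)
t=3.500: state=(0.140, 0.256, 0.604)
t=4.000: state=(0.105, 0.201, 0.693)
t=4.500: state=(0.085, 0.153, 0.762)
t=5.000: state=(0.072, 0.114, 0.814)
t=5.500: state=(0.063, 0.084, 0.853)
t=6.000: state=(0.058, 0.061, 0.881)
t=6.500: state=(0.054, 0.044, 0.901)
t=7.000: state=(0.052, 0.032, 0.916)
t=7.500: state=(0.050, 0.023, 0.927)
t=8.000: state=(0.049, 0.017, 0.935)
t=8.500: state=(0.048, 0.012, 0.940)
t=9.000: state=(0.047, 0.009, 0.944)
t=9.500: state=(0.047, 0.006, 0.947)
t=10.000: state=(0.047, 0.004, 0.949)
t=10.500: state=(0.046, 0.003, 0.951)
t=10.900: state=(0.046, 0.002, 0.951)
largest grid value and its neighbours: I(2.420)=0.33390, I(2.440)=0.33398, I(2.460)=0.33396
parabola through these three points peaks at t≈2.447 with I≈0.33398

max I = 0.334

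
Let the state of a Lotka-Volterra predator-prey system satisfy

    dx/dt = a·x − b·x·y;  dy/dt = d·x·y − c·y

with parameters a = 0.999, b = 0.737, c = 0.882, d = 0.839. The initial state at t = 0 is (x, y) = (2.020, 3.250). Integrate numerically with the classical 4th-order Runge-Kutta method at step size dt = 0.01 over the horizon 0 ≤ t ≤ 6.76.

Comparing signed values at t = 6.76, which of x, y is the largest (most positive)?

largest component: x

t=0.000: state=(2.020, 3.250)
step 1 (dt=0.01): k1=(-2.820, 2.642), k2=(-2.820, 2.614), k3=(-2.820, 2.614), k4=(-2.819, 2.585); state += dt/6·(k1+2k2+2k3+k4)
t=0.010: state=(1.992, 3.276)
t=0.020: state=(1.964, 3.302)
t=0.030: state=(1.935, 3.327)
continuing one RK4 step at a time; state shown every 25 steps (Δt=0.25):
t=0.250: state=(1.357, 3.707)
t=0.500: state=(0.872, 3.743)
t=0.750: state=(0.573, 3.484)
t=1.000: state=(0.401, 3.090)
t=1.250: state=(0.303, 2.666)
t=1.500: state=(0.247, 2.264)
t=1.750: state=(0.216, 1.906)
t=2.000: state=(0.201, 1.597)
t=2.250: state=(0.197, 1.335)
t=2.500: state=(0.202, 1.117)
t=2.750: state=(0.215, 0.936)
t=3.000: state=(0.236, 0.787)
t=3.250: state=(0.265, 0.665)
t=3.500: state=(0.303, 0.566)
t=3.750: state=(0.354, 0.486)
t=4.000: state=(0.417, 0.423)
t=4.250: state=(0.498, 0.373)
t=4.500: state=(0.599, 0.336)
t=4.750: state=(0.725, 0.309)
t=5.000: state=(0.880, 0.293)
t=5.250: state=(1.071, 0.289)
t=5.500: state=(1.303, 0.297)
t=5.750: state=(1.581, 0.322)
t=6.000: state=(1.905, 0.372)
t=6.250: state=(2.266, 0.461)
t=6.500: state=(2.637, 0.619)
t=6.750: state=(2.951, 0.894)
t=6.760: state=(2.961, 0.909)
compare at T: x=2.961, y=0.909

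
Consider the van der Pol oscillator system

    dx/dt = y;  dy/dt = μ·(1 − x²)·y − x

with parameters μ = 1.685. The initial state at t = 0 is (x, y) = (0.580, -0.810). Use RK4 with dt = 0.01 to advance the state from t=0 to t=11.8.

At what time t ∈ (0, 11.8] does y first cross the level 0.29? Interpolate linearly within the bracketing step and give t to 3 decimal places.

t = 1.788

t=0.000: state=(0.580, -0.810)
step 1 (dt=0.01): k1=(-0.810, -1.486), k2=(-0.817, -1.496), k3=(-0.817, -1.497), k4=(-0.825, -1.507); state += dt/6·(k1+2k2+2k3+k4)
t=0.010: state=(0.572, -0.825)
t=0.020: state=(0.563, -0.840)
t=0.030: state=(0.555, -0.856)
continuing one RK4 step at a time; state shown every 50 steps (Δt=0.5):
t=0.500: state=(-0.072, -1.950)
t=1.000: state=(-1.331, -2.410)
t=1.500: state=(-1.879, -0.079)
t=1.780: state=(-1.840, 0.285)
next step: t=1.790: state=(-1.837, 0.291) — y has crossed 0.29
linear interpolation between t=1.780 (0.28460) and t=1.790 (0.29144) → t≈1.788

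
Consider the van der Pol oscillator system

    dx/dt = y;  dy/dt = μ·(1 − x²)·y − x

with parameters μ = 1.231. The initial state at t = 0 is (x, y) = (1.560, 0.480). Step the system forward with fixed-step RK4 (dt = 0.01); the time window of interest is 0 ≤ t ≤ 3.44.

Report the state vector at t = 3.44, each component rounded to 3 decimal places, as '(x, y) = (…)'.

(x, y) = (-1.925, 0.378)

t=0.000: state=(1.560, 0.480)
step 1 (dt=0.01): k1=(0.480, -2.407), k2=(0.468, -2.393), k3=(0.468, -2.393), k4=(0.456, -2.378); state += dt/6·(k1+2k2+2k3+k4)
t=0.010: state=(1.565, 0.456)
t=0.020: state=(1.569, 0.432)
t=0.030: state=(1.573, 0.409)
continuing one RK4 step at a time; state shown every 20 steps (Δt=0.2):
t=0.200: state=(1.612, 0.064)
t=0.400: state=(1.594, -0.223)
t=0.600: state=(1.529, -0.420)
t=0.800: state=(1.429, -0.571)
t=1.000: state=(1.301, -0.708)
t=1.200: state=(1.145, -0.857)
t=1.400: state=(0.956, -1.043)
t=1.600: state=(0.724, -1.295)
t=1.800: state=(0.431, -1.649)
t=2.000: state=(0.055, -2.129)
t=2.200: state=(-0.424, -2.653)
t=2.400: state=(-0.984, -2.842)
t=2.600: state=(-1.505, -2.225)
t=2.800: state=(-1.842, -1.137)
t=3.000: state=(-1.979, -0.305)
t=3.200: state=(-1.990, 0.136)
t=3.400: state=(-1.939, 0.350)
t=3.440: state=(-1.925, 0.378)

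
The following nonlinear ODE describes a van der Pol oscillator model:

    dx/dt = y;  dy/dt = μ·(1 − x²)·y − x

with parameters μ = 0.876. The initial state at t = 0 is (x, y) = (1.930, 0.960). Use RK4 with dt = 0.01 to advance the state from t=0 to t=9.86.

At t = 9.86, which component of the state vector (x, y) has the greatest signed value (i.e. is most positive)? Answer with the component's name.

largest component: y

t=0.000: state=(1.930, 0.960)
step 1 (dt=0.01): k1=(0.960, -4.222), k2=(0.939, -4.191), k3=(0.939, -4.191), k4=(0.918, -4.160); state += dt/6·(k1+2k2+2k3+k4)
t=0.010: state=(1.939, 0.918)
t=0.020: state=(1.948, 0.877)
t=0.030: state=(1.957, 0.836)
continuing one RK4 step at a time; state shown every 50 steps (Δt=0.5):
t=0.500: state=(2.028, -0.305)
t=1.000: state=(1.770, -0.672)
t=1.500: state=(1.369, -0.944)
t=2.000: state=(0.797, -1.394)
t=2.500: state=(-0.092, -2.219)
t=3.000: state=(-1.316, -2.275)
t=3.500: state=(-1.981, -0.389)
t=4.000: state=(-1.920, 0.454)
t=4.500: state=(-1.609, 0.765)
t=5.000: state=(-1.151, 1.092)
t=5.500: state=(-0.472, 1.690)
t=6.000: state=(0.592, 2.519)
t=6.500: state=(1.714, 1.493)
t=7.000: state=(2.004, -0.097)
t=7.500: state=(1.807, -0.603)
t=8.000: state=(1.435, -0.885)
t=8.500: state=(0.900, -1.296)
t=9.000: state=(0.076, -2.065)
t=9.500: state=(-1.127, -2.448)
t=9.860: state=(-1.810, -1.191)
compare at T: x=-1.810, y=-1.191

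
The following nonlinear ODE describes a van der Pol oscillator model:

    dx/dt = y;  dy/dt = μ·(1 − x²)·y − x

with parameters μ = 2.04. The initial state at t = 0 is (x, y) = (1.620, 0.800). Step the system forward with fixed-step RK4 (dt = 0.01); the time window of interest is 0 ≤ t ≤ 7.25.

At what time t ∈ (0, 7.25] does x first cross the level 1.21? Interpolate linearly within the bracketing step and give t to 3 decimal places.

t=0.000: state=(1.620, 0.800)
step 1 (dt=0.01): k1=(0.800, -4.271), k2=(0.779, -4.225), k3=(0.779, -4.225), k4=(0.758, -4.178); state += dt/6·(k1+2k2+2k3+k4)
t=0.010: state=(1.628, 0.758)
t=0.020: state=(1.635, 0.716)
t=0.030: state=(1.642, 0.676)
continuing one RK4 step at a time; state shown every 25 steps (Δt=0.25):
t=0.250: state=(1.713, 0.043)
t=0.500: state=(1.680, -0.257)
t=0.750: state=(1.598, -0.385)
t=1.000: state=(1.491, -0.469)
t=1.250: state=(1.363, -0.556)
t=1.500: state=(1.211, -0.673)
next step: t=1.510: state=(1.204, -0.679) — x has crossed 1.21
linear interpolation between t=1.500 (1.21053) and t=1.510 (1.20377) → t≈1.501

t = 1.501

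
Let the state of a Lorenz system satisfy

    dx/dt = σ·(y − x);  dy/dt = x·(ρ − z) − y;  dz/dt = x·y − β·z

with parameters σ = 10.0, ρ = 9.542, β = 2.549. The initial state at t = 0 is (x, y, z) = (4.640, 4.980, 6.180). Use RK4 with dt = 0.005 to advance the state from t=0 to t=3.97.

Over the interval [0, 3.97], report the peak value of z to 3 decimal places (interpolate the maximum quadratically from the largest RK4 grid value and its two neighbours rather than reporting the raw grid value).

t=0.000: state=(4.640, 4.980, 6.180)
step 1 (dt=0.005): k1=(3.400, 10.620, 7.354), k2=(3.580, 10.536, 7.473), k3=(3.574, 10.537, 7.474), k4=(3.748, 10.453, 7.594); state += dt/6·(k1+2k2+2k3+k4)
t=0.005: state=(4.658, 5.033, 6.217)
t=0.010: state=(4.677, 5.085, 6.256)
t=0.015: state=(4.699, 5.136, 6.296)
continuing one RK4 step at a time; state shown every 40 steps (Δt=0.2):
t=0.200: state=(5.771, 6.187, 8.515)
t=0.400: state=(5.544, 4.948, 10.290)
t=0.600: state=(4.211, 3.673, 9.324)
t=0.800: state=(3.708, 3.736, 7.777)
t=1.000: state=(4.187, 4.591, 7.222)
t=1.200: state=(5.050, 5.417, 8.066)
t=1.400: state=(5.315, 5.180, 9.304)
t=1.600: state=(4.711, 4.346, 9.307)
t=1.800: state=(4.194, 4.084, 8.437)
t=2.000: state=(4.280, 4.454, 7.859)
t=2.200: state=(4.741, 4.978, 8.089)
t=2.400: state=(5.032, 5.052, 8.781)
t=2.600: state=(4.830, 4.645, 9.040)
t=2.800: state=(4.482, 4.359, 8.665)
t=3.000: state=(4.412, 4.464, 8.238)
t=3.200: state=(4.625, 4.761, 8.219)
t=3.400: state=(4.841, 4.897, 8.559)
t=3.600: state=(4.813, 4.737, 8.808)
t=3.800: state=(4.622, 4.532, 8.698)
t=3.970: state=(4.525, 4.508, 8.473)
largest grid value and its neighbours: z(0.410)=10.29832, z(0.415)=10.29924, z(0.420)=10.29817
parabola through these three points peaks at t≈0.415 with z≈10.29924

max z = 10.299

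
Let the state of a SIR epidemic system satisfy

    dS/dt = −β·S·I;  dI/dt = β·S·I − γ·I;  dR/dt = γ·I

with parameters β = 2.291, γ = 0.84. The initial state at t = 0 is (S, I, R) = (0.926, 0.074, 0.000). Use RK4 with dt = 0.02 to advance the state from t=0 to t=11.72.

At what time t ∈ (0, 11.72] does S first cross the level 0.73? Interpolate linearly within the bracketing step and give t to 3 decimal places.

t = 0.836

t=0.000: state=(0.926, 0.074, 0.000)
step 1 (dt=0.02): k1=(-0.157, 0.095, 0.062), k2=(-0.159, 0.096, 0.063), k3=(-0.159, 0.096, 0.063), k4=(-0.161, 0.097, 0.064); state += dt/6·(k1+2k2+2k3+k4)
t=0.020: state=(0.923, 0.076, 0.001)
t=0.040: state=(0.920, 0.078, 0.003)
t=0.060: state=(0.916, 0.080, 0.004)
continuing one RK4 step at a time; state shown every 25 steps (Δt=0.5):
t=0.500: state=(0.824, 0.133, 0.043)
t=0.820: state=(0.735, 0.180, 0.085)
next step: t=0.840: state=(0.729, 0.183, 0.088) — S has crossed 0.73
linear interpolation between t=0.820 (0.73494) and t=0.840 (0.72884) → t≈0.836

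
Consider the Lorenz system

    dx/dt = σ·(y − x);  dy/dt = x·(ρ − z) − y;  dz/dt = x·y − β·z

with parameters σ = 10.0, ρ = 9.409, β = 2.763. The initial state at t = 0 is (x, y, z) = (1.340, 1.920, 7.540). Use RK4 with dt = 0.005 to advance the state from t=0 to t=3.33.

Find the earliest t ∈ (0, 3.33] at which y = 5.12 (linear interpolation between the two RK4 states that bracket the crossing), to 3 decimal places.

t = 0.427

t=0.000: state=(1.340, 1.920, 7.540)
step 1 (dt=0.005): k1=(5.800, 0.584, -18.260), k2=(5.670, 0.672, -18.104), k3=(5.675, 0.671, -18.106), k4=(5.550, 0.758, -17.951); state += dt/6·(k1+2k2+2k3+k4)
t=0.005: state=(1.368, 1.923, 7.449)
t=0.010: state=(1.396, 1.928, 7.360)
t=0.015: state=(1.422, 1.933, 7.273)
continuing one RK4 step at a time; state shown every 40 steps (Δt=0.2):
t=0.200: state=(2.194, 2.694, 4.969)
t=0.400: state=(3.711, 4.754, 4.572)
t=0.425: state=(3.980, 5.089, 4.724)
next step: t=0.430: state=(4.036, 5.157, 4.761) — y has crossed 5.12
linear interpolation between t=0.425 (5.08915) and t=0.430 (5.15704) → t≈0.427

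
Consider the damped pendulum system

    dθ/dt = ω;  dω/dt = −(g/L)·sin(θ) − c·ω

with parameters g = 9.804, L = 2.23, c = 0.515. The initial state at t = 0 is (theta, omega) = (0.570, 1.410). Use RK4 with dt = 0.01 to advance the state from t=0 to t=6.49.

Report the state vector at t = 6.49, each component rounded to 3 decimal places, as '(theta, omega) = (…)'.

t=0.000: state=(0.570, 1.410)
step 1 (dt=0.01): k1=(1.410, -3.099), k2=(1.395, -3.117), k3=(1.394, -3.116), k4=(1.379, -3.134); state += dt/6·(k1+2k2+2k3+k4)
t=0.010: state=(0.584, 1.379)
t=0.020: state=(0.598, 1.347)
t=0.030: state=(0.611, 1.315)
continuing one RK4 step at a time; state shown every 25 steps (Δt=0.25):
t=0.250: state=(0.819, 0.565)
t=0.500: state=(0.853, -0.280)
t=0.750: state=(0.691, -0.975)
t=1.000: state=(0.389, -1.390)
t=1.250: state=(0.028, -1.431)
t=1.500: state=(-0.296, -1.111)
t=1.750: state=(-0.508, -0.561)
t=2.000: state=(-0.572, 0.049)
t=2.250: state=(-0.491, 0.574)
t=2.500: state=(-0.301, 0.906)
t=2.750: state=(-0.059, 0.980)
t=3.000: state=(0.168, 0.799)
t=3.250: state=(0.326, 0.442)
t=3.500: state=(0.384, 0.021)
t=3.750: state=(0.340, -0.353)
t=4.000: state=(0.218, -0.598)
t=4.250: state=(0.056, -0.666)
t=4.500: state=(-0.100, -0.559)
t=4.750: state=(-0.213, -0.324)
t=5.000: state=(-0.258, -0.038)
t=5.250: state=(-0.234, 0.223)
t=5.500: state=(-0.154, 0.398)
t=5.750: state=(-0.045, 0.452)
t=6.000: state=(0.062, 0.386)
t=6.250: state=(0.140, 0.231)
t=6.490: state=(0.174, 0.045)

(theta, omega) = (0.174, 0.045)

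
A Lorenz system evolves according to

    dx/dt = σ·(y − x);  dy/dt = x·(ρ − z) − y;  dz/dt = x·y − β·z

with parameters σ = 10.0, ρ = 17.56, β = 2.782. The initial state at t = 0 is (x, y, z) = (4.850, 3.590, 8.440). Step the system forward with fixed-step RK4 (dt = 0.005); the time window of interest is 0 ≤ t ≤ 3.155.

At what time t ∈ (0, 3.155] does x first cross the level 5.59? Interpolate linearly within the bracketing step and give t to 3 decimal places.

t = 0.105

t=0.000: state=(4.850, 3.590, 8.440)
step 1 (dt=0.005): k1=(-12.600, 40.642, -6.069), k2=(-11.269, 40.326, -5.650), k3=(-11.310, 40.352, -5.644), k4=(-10.017, 40.060, -5.226); state += dt/6·(k1+2k2+2k3+k4)
t=0.005: state=(4.794, 3.792, 8.412)
t=0.010: state=(4.750, 3.991, 8.388)
t=0.015: state=(4.717, 4.188, 8.368)
t=0.100: state=(5.488, 7.500, 8.828)
next step: t=0.105: state=(5.591, 7.703, 8.915) — x has crossed 5.59
linear interpolation between t=0.100 (5.48769) and t=0.105 (5.59081) → t≈0.105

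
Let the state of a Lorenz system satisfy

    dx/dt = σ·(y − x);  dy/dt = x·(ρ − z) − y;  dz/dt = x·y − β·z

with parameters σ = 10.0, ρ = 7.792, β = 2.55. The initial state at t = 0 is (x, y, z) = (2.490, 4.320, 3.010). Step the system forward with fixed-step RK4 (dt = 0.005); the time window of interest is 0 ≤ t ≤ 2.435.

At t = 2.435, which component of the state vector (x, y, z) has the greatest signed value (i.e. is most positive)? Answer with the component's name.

t=0.000: state=(2.490, 4.320, 3.010)
step 1 (dt=0.005): k1=(18.300, 7.587, 3.081), k2=(18.032, 7.767, 3.307), k3=(18.043, 7.762, 3.304), k4=(17.786, 7.937, 3.529); state += dt/6·(k1+2k2+2k3+k4)
t=0.005: state=(2.580, 4.359, 3.027)
t=0.010: state=(2.668, 4.399, 3.045)
t=0.015: state=(2.753, 4.441, 3.066)
continuing one RK4 step at a time; state shown every 20 steps (Δt=0.1):
t=0.100: state=(3.993, 5.304, 3.749)
t=0.200: state=(5.189, 6.243, 5.299)
t=0.300: state=(5.978, 6.429, 7.313)
t=0.400: state=(5.996, 5.581, 8.909)
t=0.500: state=(5.252, 4.272, 9.357)
t=0.600: state=(4.233, 3.256, 8.800)
t=0.700: state=(3.406, 2.753, 7.807)
t=0.800: state=(2.936, 2.640, 6.788)
t=0.900: state=(2.790, 2.781, 5.935)
t=1.000: state=(2.895, 3.105, 5.332)
t=1.100: state=(3.193, 3.573, 5.028)
t=1.200: state=(3.637, 4.133, 5.061)
t=1.300: state=(4.159, 4.689, 5.451)
t=1.400: state=(4.652, 5.084, 6.145)
t=1.500: state=(4.974, 5.164, 6.965)
t=1.600: state=(5.010, 4.893, 7.634)
t=1.700: state=(4.765, 4.415, 7.929)
t=1.800: state=(4.366, 3.946, 7.822)
t=1.900: state=(3.974, 3.627, 7.443)
t=2.000: state=(3.697, 3.496, 6.962)
t=2.100: state=(3.575, 3.530, 6.514)
t=2.200: state=(3.600, 3.690, 6.186)
t=2.300: state=(3.743, 3.933, 6.027)
t=2.400: state=(3.963, 4.205, 6.057)
t=2.435: state=(4.049, 4.296, 6.110)
compare at T: x=4.049, y=4.296, z=6.110

largest component: z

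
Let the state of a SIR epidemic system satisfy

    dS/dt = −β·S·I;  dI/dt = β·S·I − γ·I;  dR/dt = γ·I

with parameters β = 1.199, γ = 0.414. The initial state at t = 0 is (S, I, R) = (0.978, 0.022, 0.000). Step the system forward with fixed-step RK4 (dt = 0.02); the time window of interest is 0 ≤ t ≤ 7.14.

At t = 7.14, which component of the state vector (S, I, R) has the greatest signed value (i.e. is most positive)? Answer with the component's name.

largest component: R

t=0.000: state=(0.978, 0.022, 0.000)
step 1 (dt=0.02): k1=(-0.026, 0.017, 0.009), k2=(-0.026, 0.017, 0.009), k3=(-0.026, 0.017, 0.009), k4=(-0.026, 0.017, 0.009); state += dt/6·(k1+2k2+2k3+k4)
t=0.020: state=(0.977, 0.022, 0.000)
t=0.040: state=(0.977, 0.023, 0.000)
t=0.060: state=(0.976, 0.023, 0.001)
continuing one RK4 step at a time; state shown every 25 steps (Δt=0.5):
t=0.500: state=(0.962, 0.032, 0.006)
t=1.000: state=(0.940, 0.046, 0.014)
t=1.500: state=(0.910, 0.065, 0.025)
t=2.000: state=(0.869, 0.090, 0.041)
t=2.500: state=(0.815, 0.122, 0.063)
t=3.000: state=(0.750, 0.158, 0.092)
t=3.500: state=(0.674, 0.198, 0.129)
t=4.000: state=(0.592, 0.235, 0.173)
t=4.500: state=(0.509, 0.265, 0.225)
t=5.000: state=(0.431, 0.286, 0.283)
t=5.500: state=(0.362, 0.295, 0.343)
t=6.000: state=(0.304, 0.292, 0.404)
t=6.500: state=(0.256, 0.281, 0.463)
t=7.000: state=(0.217, 0.263, 0.520)
t=7.140: state=(0.208, 0.257, 0.535)
compare at T: S=0.208, I=0.257, R=0.535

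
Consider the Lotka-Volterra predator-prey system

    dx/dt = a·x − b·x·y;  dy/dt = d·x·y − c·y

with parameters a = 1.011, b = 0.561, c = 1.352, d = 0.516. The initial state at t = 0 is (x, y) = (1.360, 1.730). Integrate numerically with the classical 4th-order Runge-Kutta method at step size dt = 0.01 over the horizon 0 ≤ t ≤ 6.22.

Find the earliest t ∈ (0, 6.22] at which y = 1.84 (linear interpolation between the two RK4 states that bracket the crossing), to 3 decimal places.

t = 3.138

t=0.000: state=(1.360, 1.730)
step 1 (dt=0.01): k1=(0.055, -1.125), k2=(0.059, -1.121), k3=(0.059, -1.121), k4=(0.064, -1.117); state += dt/6·(k1+2k2+2k3+k4)
t=0.010: state=(1.361, 1.719)
t=0.020: state=(1.361, 1.708)
t=0.030: state=(1.362, 1.697)
continuing one RK4 step at a time; state shown every 25 steps (Δt=0.25):
t=0.250: state=(1.400, 1.473)
t=0.500: state=(1.488, 1.265)
t=0.750: state=(1.624, 1.102)
t=1.000: state=(1.807, 0.980)
t=1.250: state=(2.041, 0.896)
t=1.500: state=(2.327, 0.846)
t=1.750: state=(2.664, 0.832)
t=2.000: state=(3.048, 0.858)
t=2.250: state=(3.465, 0.931)
t=2.500: state=(3.881, 1.066)
t=2.750: state=(4.242, 1.286)
t=3.000: state=(4.464, 1.611)
t=3.130: state=(4.492, 1.825)
next step: t=3.140: state=(4.491, 1.843) — y has crossed 1.84
linear interpolation between t=3.130 (1.82540) and t=3.140 (1.84311) → t≈3.138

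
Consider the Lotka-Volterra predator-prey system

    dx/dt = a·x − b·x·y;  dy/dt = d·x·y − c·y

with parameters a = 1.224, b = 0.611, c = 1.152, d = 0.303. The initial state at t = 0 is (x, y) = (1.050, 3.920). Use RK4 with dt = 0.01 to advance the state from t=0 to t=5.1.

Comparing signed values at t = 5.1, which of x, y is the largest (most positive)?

largest component: x

t=0.000: state=(1.050, 3.920)
step 1 (dt=0.01): k1=(-1.230, -3.269), k2=(-1.212, -3.262), k3=(-1.212, -3.262), k4=(-1.195, -3.256); state += dt/6·(k1+2k2+2k3+k4)
t=0.010: state=(1.038, 3.887)
t=0.020: state=(1.026, 3.855)
t=0.030: state=(1.015, 3.823)
continuing one RK4 step at a time; state shown every 20 steps (Δt=0.2):
t=0.200: state=(0.864, 3.297)
t=0.400: state=(0.763, 2.750)
t=0.600: state=(0.717, 2.284)
t=0.800: state=(0.710, 1.894)
t=1.000: state=(0.735, 1.571)
t=1.200: state=(0.787, 1.307)
t=1.400: state=(0.869, 1.091)
t=1.600: state=(0.982, 0.916)
t=1.800: state=(1.132, 0.776)
t=2.000: state=(1.325, 0.664)
t=2.200: state=(1.569, 0.575)
t=2.400: state=(1.876, 0.507)
t=2.600: state=(2.260, 0.456)
t=2.800: state=(2.737, 0.421)
t=3.000: state=(3.325, 0.402)
t=3.200: state=(4.046, 0.399)
t=3.400: state=(4.918, 0.415)
t=3.600: state=(5.958, 0.458)
t=3.800: state=(7.163, 0.541)
t=4.000: state=(8.495, 0.690)
t=4.200: state=(9.828, 0.955)
t=4.400: state=(10.884, 1.425)
t=4.600: state=(11.171, 2.219)
t=4.800: state=(10.163, 3.389)
t=5.000: state=(7.920, 4.676)
t=5.100: state=(6.616, 5.194)
compare at T: x=6.616, y=5.194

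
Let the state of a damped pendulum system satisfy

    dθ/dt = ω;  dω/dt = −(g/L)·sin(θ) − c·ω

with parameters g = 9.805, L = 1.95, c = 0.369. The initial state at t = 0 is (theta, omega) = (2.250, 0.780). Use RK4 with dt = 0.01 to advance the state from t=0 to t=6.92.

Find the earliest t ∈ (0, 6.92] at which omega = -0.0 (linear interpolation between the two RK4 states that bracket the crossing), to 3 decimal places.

t = 0.201

t=0.000: state=(2.250, 0.780)
step 1 (dt=0.01): k1=(0.780, -4.200), k2=(0.759, -4.180), k3=(0.759, -4.180), k4=(0.738, -4.161); state += dt/6·(k1+2k2+2k3+k4)
t=0.010: state=(2.258, 0.738)
t=0.020: state=(2.265, 0.697)
t=0.030: state=(2.272, 0.656)
t=0.200: state=(2.326, 0.003)
next step: t=0.210: state=(2.326, -0.034) — omega has crossed -0.0
linear interpolation between t=0.200 (0.00284) and t=0.210 (-0.03370) → t≈0.201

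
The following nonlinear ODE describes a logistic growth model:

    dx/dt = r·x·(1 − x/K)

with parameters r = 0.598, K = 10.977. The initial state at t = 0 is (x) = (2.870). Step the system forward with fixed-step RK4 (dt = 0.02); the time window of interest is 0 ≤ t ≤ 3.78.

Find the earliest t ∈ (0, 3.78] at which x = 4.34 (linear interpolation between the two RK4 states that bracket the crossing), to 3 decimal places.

t = 1.026

t=0.000: state=(2.870)
step 1 (dt=0.02): k1=(1.268), k2=(1.271), k3=(1.271), k4=(1.275); state += dt/6·(k1+2k2+2k3+k4)
t=0.020: state=(2.895)
t=0.040: state=(2.921)
t=0.060: state=(2.947)
continuing one RK4 step at a time; state shown every 10 steps (Δt=0.2):
t=0.200: state=(3.131)
t=0.400: state=(3.405)
t=0.600: state=(3.692)
t=0.800: state=(3.991)
t=1.000: state=(4.299)
t=1.020: state=(4.330)
next step: t=1.040: state=(4.362) — x has crossed 4.34
linear interpolation between t=1.020 (4.33037) and t=1.040 (4.36177) → t≈1.026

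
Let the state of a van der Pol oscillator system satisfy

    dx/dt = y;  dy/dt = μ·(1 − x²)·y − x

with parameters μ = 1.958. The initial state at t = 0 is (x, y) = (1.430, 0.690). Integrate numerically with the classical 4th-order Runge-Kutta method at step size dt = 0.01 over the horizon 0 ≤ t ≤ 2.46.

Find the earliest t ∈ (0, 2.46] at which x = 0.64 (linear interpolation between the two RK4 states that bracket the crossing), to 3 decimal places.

t = 1.769

t=0.000: state=(1.430, 0.690)
step 1 (dt=0.01): k1=(0.690, -2.842), k2=(0.676, -2.829), k3=(0.676, -2.829), k4=(0.662, -2.816); state += dt/6·(k1+2k2+2k3+k4)
t=0.010: state=(1.437, 0.662)
t=0.020: state=(1.443, 0.634)
t=0.030: state=(1.449, 0.606)
continuing one RK4 step at a time; state shown every 10 steps (Δt=0.1):
t=0.100: state=(1.485, 0.422)
t=0.200: state=(1.516, 0.197)
t=0.300: state=(1.526, 0.018)
t=0.400: state=(1.521, -0.120)
t=0.500: state=(1.503, -0.227)
t=0.600: state=(1.476, -0.312)
t=0.700: state=(1.441, -0.381)
t=0.800: state=(1.400, -0.441)
t=0.900: state=(1.353, -0.496)
t=1.000: state=(1.301, -0.551)
t=1.100: state=(1.243, -0.608)
t=1.200: state=(1.179, -0.671)
t=1.300: state=(1.109, -0.743)
t=1.400: state=(1.030, -0.828)
t=1.500: state=(0.942, -0.931)
t=1.600: state=(0.843, -1.060)
t=1.700: state=(0.729, -1.223)
t=1.760: state=(0.652, -1.343)
next step: t=1.770: state=(0.639, -1.365) — x has crossed 0.64
linear interpolation between t=1.760 (0.65248) and t=1.770 (0.63893) → t≈1.769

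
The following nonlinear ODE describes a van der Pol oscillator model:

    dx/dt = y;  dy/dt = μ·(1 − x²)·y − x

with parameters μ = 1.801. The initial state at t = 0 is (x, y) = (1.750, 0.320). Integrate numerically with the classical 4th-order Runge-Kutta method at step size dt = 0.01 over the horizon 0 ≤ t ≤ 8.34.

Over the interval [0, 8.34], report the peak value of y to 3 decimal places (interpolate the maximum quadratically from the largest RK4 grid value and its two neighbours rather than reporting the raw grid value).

max y = 3.577

t=0.000: state=(1.750, 0.320)
step 1 (dt=0.01): k1=(0.320, -2.939), k2=(0.305, -2.889), k3=(0.306, -2.889), k4=(0.291, -2.840); state += dt/6·(k1+2k2+2k3+k4)
t=0.010: state=(1.753, 0.291)
t=0.020: state=(1.756, 0.263)
t=0.030: state=(1.758, 0.236)
continuing one RK4 step at a time; state shown every 50 steps (Δt=0.5):
t=0.500: state=(1.693, -0.353)
t=1.000: state=(1.468, -0.537)
t=1.500: state=(1.146, -0.780)
t=2.000: state=(0.626, -1.416)
t=2.500: state=(-0.493, -3.285)
t=3.000: state=(-1.899, -1.128)
t=3.500: state=(-1.980, 0.267)
t=4.000: state=(-1.805, 0.403)
t=4.500: state=(-1.581, 0.498)
t=5.000: state=(-1.295, 0.667)
t=5.500: state=(-0.877, 1.072)
t=6.000: state=(-0.081, 2.367)
t=6.500: state=(1.501, 2.847)
t=7.000: state=(2.017, -0.062)
t=7.500: state=(1.883, -0.366)
t=8.000: state=(1.678, -0.455)
t=8.340: state=(1.511, -0.533)
largest grid value and its neighbours: y(6.320)=3.57591, y(6.330)=3.57688, y(6.340)=3.57319
parabola through these three points peaks at t≈6.327 with y≈3.57708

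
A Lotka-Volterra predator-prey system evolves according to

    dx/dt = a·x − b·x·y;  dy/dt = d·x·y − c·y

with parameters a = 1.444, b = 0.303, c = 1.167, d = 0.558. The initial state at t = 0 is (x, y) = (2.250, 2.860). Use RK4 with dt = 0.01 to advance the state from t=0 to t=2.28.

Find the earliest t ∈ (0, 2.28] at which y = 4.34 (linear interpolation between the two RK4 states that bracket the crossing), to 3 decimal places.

t = 0.956

t=0.000: state=(2.250, 2.860)
step 1 (dt=0.01): k1=(1.299, 0.253), k2=(1.302, 0.264), k3=(1.302, 0.264), k4=(1.305, 0.274); state += dt/6·(k1+2k2+2k3+k4)
t=0.010: state=(2.263, 2.863)
t=0.020: state=(2.276, 2.865)
t=0.030: state=(2.289, 2.869)
continuing one RK4 step at a time; state shown every 10 steps (Δt=0.1):
t=0.100: state=(2.383, 2.896)
t=0.200: state=(2.519, 2.955)
t=0.300: state=(2.658, 3.038)
t=0.400: state=(2.797, 3.148)
t=0.500: state=(2.931, 3.286)
t=0.600: state=(3.058, 3.456)
t=0.700: state=(3.172, 3.660)
t=0.800: state=(3.269, 3.898)
t=0.900: state=(3.342, 4.172)
t=0.950: state=(3.369, 4.322)
next step: t=0.960: state=(3.373, 4.353) — y has crossed 4.34
linear interpolation between t=0.950 (4.32186) and t=0.960 (4.35282) → t≈0.956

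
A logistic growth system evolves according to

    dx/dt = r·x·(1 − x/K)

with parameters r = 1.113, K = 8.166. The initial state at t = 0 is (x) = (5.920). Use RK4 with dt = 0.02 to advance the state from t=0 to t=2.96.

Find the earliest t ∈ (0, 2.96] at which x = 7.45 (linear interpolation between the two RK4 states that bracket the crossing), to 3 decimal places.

t = 1.234

t=0.000: state=(5.920)
step 1 (dt=0.02): k1=(1.812), k2=(1.803), k3=(1.803), k4=(1.794); state += dt/6·(k1+2k2+2k3+k4)
t=0.020: state=(5.956)
t=0.040: state=(5.992)
t=0.060: state=(6.027)
continuing one RK4 step at a time; state shown every 5 steps (Δt=0.1):
t=0.100: state=(6.097)
t=0.200: state=(6.264)
t=0.300: state=(6.421)
t=0.400: state=(6.569)
t=0.500: state=(6.707)
t=0.600: state=(6.836)
t=0.700: state=(6.955)
t=0.800: state=(7.066)
t=0.900: state=(7.167)
t=1.000: state=(7.261)
t=1.100: state=(7.347)
t=1.200: state=(7.425)
t=1.220: state=(7.440)
next step: t=1.240: state=(7.455) — x has crossed 7.45
linear interpolation between t=1.220 (7.43998) and t=1.240 (7.45457) → t≈1.234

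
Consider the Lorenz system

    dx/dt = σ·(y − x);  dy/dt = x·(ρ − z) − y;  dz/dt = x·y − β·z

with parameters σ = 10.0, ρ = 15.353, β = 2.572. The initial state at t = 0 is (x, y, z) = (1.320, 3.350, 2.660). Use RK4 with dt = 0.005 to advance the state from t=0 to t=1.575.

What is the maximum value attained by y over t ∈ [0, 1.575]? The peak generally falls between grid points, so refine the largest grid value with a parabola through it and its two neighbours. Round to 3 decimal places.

t=0.000: state=(1.320, 3.350, 2.660)
step 1 (dt=0.005): k1=(20.300, 13.405, -2.420), k2=(20.128, 14.024, -2.188), k3=(20.147, 14.016, -2.189), k4=(19.993, 14.629, -1.954); state += dt/6·(k1+2k2+2k3+k4)
t=0.005: state=(1.421, 3.420, 2.649)
t=0.010: state=(1.520, 3.496, 2.640)
t=0.015: state=(1.618, 3.578, 2.634)
continuing one RK4 step at a time; state shown every 20 steps (Δt=0.1):
t=0.100: state=(3.402, 5.839, 3.026)
t=0.200: state=(6.537, 10.395, 5.949)
t=0.300: state=(10.496, 13.752, 14.301)
t=0.400: state=(11.005, 8.278, 22.638)
t=0.500: state=(6.459, 1.398, 21.032)
t=0.600: state=(2.490, -0.211, 16.405)
t=0.700: state=(0.800, -0.108, 12.659)
t=0.800: state=(0.302, 0.088, 9.787)
t=0.900: state=(0.220, 0.233, 7.571)
t=1.000: state=(0.291, 0.416, 5.861)
t=1.100: state=(0.479, 0.743, 4.551)
t=1.200: state=(0.856, 1.375, 3.581)
t=1.300: state=(1.599, 2.622, 2.983)
t=1.400: state=(3.054, 5.038, 3.086)
t=1.500: state=(5.752, 9.210, 5.172)
t=1.575: state=(8.652, 12.686, 9.775)
largest grid value and its neighbours: y(0.290)=13.72592, y(0.295)=13.75206, y(0.300)=13.75197
parabola through these three points peaks at t≈0.297 with y≈13.75529

max y = 13.755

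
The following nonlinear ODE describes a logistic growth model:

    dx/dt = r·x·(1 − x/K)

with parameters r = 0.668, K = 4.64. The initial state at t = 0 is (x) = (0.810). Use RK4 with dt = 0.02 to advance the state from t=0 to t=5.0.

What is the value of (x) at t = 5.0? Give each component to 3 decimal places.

(x) = (3.974)

t=0.000: state=(0.810)
step 1 (dt=0.02): k1=(0.447), k2=(0.449), k3=(0.449), k4=(0.451); state += dt/6·(k1+2k2+2k3+k4)
t=0.020: state=(0.819)
t=0.040: state=(0.828)
t=0.060: state=(0.837)
continuing one RK4 step at a time; state shown every 10 steps (Δt=0.2):
t=0.200: state=(0.903)
t=0.400: state=(1.004)
t=0.600: state=(1.114)
t=0.800: state=(1.230)
t=1.000: state=(1.355)
t=1.200: state=(1.487)
t=1.400: state=(1.625)
t=1.600: state=(1.768)
t=1.800: state=(1.917)
t=2.000: state=(2.069)
t=2.200: state=(2.223)
t=2.400: state=(2.378)
t=2.600: state=(2.532)
t=2.800: state=(2.684)
t=3.000: state=(2.834)
t=3.200: state=(2.979)
t=3.400: state=(3.118)
t=3.600: state=(3.252)
t=3.800: state=(3.378)
t=4.000: state=(3.497)
t=4.200: state=(3.608)
t=4.400: state=(3.711)
t=4.600: state=(3.807)
t=4.800: state=(3.894)
t=5.000: state=(3.974)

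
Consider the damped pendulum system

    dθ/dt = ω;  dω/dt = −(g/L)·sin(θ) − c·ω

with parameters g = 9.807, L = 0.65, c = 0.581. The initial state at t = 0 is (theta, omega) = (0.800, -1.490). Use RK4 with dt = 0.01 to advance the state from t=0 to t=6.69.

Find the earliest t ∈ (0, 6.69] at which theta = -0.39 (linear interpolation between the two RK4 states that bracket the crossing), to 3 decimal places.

t=0.000: state=(0.800, -1.490)
step 1 (dt=0.01): k1=(-1.490, -9.958), k2=(-1.540, -9.850), k3=(-1.539, -9.848), k4=(-1.588, -9.737); state += dt/6·(k1+2k2+2k3+k4)
t=0.010: state=(0.785, -1.588)
t=0.020: state=(0.768, -1.685)
t=0.030: state=(0.751, -1.779)
continuing one RK4 step at a time; state shown every 25 steps (Δt=0.25):
t=0.250: state=(0.191, -3.007)
t=0.450: state=(-0.374, -2.375)
next step: t=0.460: state=(-0.397, -2.305) — theta has crossed -0.39
linear interpolation between t=0.450 (-0.37387) and t=0.460 (-0.39727) → t≈0.457

t = 0.457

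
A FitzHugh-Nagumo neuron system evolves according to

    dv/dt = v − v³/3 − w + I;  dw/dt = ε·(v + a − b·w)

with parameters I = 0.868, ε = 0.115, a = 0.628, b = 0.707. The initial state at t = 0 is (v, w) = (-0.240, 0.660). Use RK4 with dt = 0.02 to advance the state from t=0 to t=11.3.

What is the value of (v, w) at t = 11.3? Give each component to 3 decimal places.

t=0.000: state=(-0.240, 0.660)
step 1 (dt=0.02): k1=(-0.027, -0.009), k2=(-0.028, -0.009), k3=(-0.028, -0.009), k4=(-0.028, -0.009); state += dt/6·(k1+2k2+2k3+k4)
t=0.020: state=(-0.241, 0.660)
t=0.040: state=(-0.241, 0.660)
t=0.060: state=(-0.242, 0.659)
continuing one RK4 step at a time; state shown every 25 steps (Δt=0.5):
t=0.500: state=(-0.256, 0.655)
t=1.000: state=(-0.278, 0.649)
t=1.500: state=(-0.310, 0.642)
t=2.000: state=(-0.354, 0.634)
t=2.500: state=(-0.417, 0.622)
t=3.000: state=(-0.503, 0.607)
t=3.500: state=(-0.617, 0.587)
t=4.000: state=(-0.758, 0.560)
t=4.500: state=(-0.916, 0.526)
t=5.000: state=(-1.067, 0.484)
t=5.500: state=(-1.187, 0.437)
t=6.000: state=(-1.264, 0.385)
t=6.500: state=(-1.298, 0.333)
t=7.000: state=(-1.301, 0.282)
t=7.500: state=(-1.282, 0.233)
t=8.000: state=(-1.248, 0.188)
t=8.500: state=(-1.203, 0.147)
t=9.000: state=(-1.150, 0.110)
t=9.500: state=(-1.088, 0.078)
t=10.000: state=(-1.018, 0.051)
t=10.500: state=(-0.936, 0.029)
t=11.000: state=(-0.840, 0.013)
t=11.300: state=(-0.772, 0.007)

(v, w) = (-0.772, 0.007)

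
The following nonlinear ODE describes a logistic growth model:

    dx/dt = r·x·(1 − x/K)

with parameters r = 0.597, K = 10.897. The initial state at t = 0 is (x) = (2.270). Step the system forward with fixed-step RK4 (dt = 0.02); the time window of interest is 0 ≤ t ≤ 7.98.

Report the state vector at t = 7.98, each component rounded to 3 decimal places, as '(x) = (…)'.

(x) = (10.555)

t=0.000: state=(2.270)
step 1 (dt=0.02): k1=(1.073), k2=(1.077), k3=(1.077), k4=(1.080); state += dt/6·(k1+2k2+2k3+k4)
t=0.020: state=(2.292)
t=0.040: state=(2.313)
t=0.060: state=(2.335)
continuing one RK4 step at a time; state shown every 25 steps (Δt=0.5):
t=0.500: state=(2.853)
t=1.000: state=(3.524)
t=1.500: state=(4.270)
t=2.000: state=(5.065)
t=2.500: state=(5.876)
t=3.000: state=(6.669)
t=3.500: state=(7.411)
t=4.000: state=(8.078)
t=4.500: state=(8.656)
t=5.000: state=(9.141)
t=5.500: state=(9.538)
t=6.000: state=(9.855)
t=6.500: state=(10.104)
t=7.000: state=(10.298)
t=7.500: state=(10.446)
t=7.980: state=(10.555)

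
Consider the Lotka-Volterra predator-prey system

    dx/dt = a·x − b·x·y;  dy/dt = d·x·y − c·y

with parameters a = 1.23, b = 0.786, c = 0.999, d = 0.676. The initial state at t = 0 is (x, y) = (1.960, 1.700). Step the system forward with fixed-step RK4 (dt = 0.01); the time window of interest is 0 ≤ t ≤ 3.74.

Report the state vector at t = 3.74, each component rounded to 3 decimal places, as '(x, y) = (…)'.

t=0.000: state=(1.960, 1.700)
step 1 (dt=0.01): k1=(-0.208, 0.554), k2=(-0.212, 0.554), k3=(-0.212, 0.554), k4=(-0.216, 0.553); state += dt/6·(k1+2k2+2k3+k4)
t=0.010: state=(1.958, 1.706)
t=0.020: state=(1.956, 1.711)
t=0.030: state=(1.953, 1.717)
continuing one RK4 step at a time; state shown every 20 steps (Δt=0.2):
t=0.200: state=(1.902, 1.808)
t=0.400: state=(1.817, 1.904)
t=0.600: state=(1.712, 1.980)
t=0.800: state=(1.597, 2.028)
t=1.000: state=(1.482, 2.045)
t=1.200: state=(1.375, 2.031)
t=1.400: state=(1.282, 1.990)
t=1.600: state=(1.205, 1.928)
t=1.800: state=(1.145, 1.850)
t=2.000: state=(1.102, 1.763)
t=2.200: state=(1.076, 1.672)
t=2.400: state=(1.065, 1.583)
t=2.600: state=(1.070, 1.497)
t=2.800: state=(1.088, 1.418)
t=3.000: state=(1.120, 1.348)
t=3.200: state=(1.164, 1.288)
t=3.400: state=(1.221, 1.239)
t=3.600: state=(1.289, 1.202)
t=3.740: state=(1.343, 1.184)

(x, y) = (1.343, 1.184)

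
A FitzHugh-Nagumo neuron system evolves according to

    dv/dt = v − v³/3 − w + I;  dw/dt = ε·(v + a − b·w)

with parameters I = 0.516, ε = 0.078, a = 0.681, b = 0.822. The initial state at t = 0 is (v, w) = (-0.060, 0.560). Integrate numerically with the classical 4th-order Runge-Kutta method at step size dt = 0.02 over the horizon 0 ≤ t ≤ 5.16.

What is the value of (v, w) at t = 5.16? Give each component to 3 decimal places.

t=0.000: state=(-0.060, 0.560)
step 1 (dt=0.02): k1=(-0.104, 0.013), k2=(-0.105, 0.012), k3=(-0.105, 0.012), k4=(-0.106, 0.012); state += dt/6·(k1+2k2+2k3+k4)
t=0.020: state=(-0.062, 0.560)
t=0.040: state=(-0.064, 0.560)
t=0.060: state=(-0.066, 0.561)
continuing one RK4 step at a time; state shown every 10 steps (Δt=0.2):
t=0.200: state=(-0.083, 0.562)
t=0.400: state=(-0.112, 0.564)
t=0.600: state=(-0.148, 0.566)
t=0.800: state=(-0.191, 0.566)
t=1.000: state=(-0.244, 0.566)
t=1.200: state=(-0.307, 0.565)
t=1.400: state=(-0.383, 0.563)
t=1.600: state=(-0.472, 0.560)
t=1.800: state=(-0.575, 0.555)
t=2.000: state=(-0.692, 0.549)
t=2.200: state=(-0.820, 0.541)
t=2.400: state=(-0.955, 0.531)
t=2.600: state=(-1.089, 0.519)
t=2.800: state=(-1.217, 0.505)
t=3.000: state=(-1.330, 0.489)
t=3.200: state=(-1.423, 0.472)
t=3.400: state=(-1.497, 0.454)
t=3.600: state=(-1.551, 0.435)
t=3.800: state=(-1.589, 0.416)
t=4.000: state=(-1.613, 0.396)
t=4.200: state=(-1.627, 0.377)
t=4.400: state=(-1.634, 0.357)
t=4.600: state=(-1.636, 0.338)
t=4.800: state=(-1.634, 0.319)
t=5.000: state=(-1.629, 0.300)
t=5.160: state=(-1.624, 0.285)

(v, w) = (-1.624, 0.285)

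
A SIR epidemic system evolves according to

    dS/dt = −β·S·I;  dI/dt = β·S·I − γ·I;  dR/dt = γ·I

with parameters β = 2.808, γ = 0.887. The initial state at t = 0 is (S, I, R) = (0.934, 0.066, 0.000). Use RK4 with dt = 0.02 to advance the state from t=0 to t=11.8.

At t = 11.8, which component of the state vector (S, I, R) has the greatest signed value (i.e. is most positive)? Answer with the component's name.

largest component: R

t=0.000: state=(0.934, 0.066, 0.000)
step 1 (dt=0.02): k1=(-0.173, 0.115, 0.059), k2=(-0.176, 0.116, 0.060), k3=(-0.176, 0.116, 0.060), k4=(-0.179, 0.118, 0.061); state += dt/6·(k1+2k2+2k3+k4)
t=0.020: state=(0.930, 0.068, 0.001)
t=0.040: state=(0.927, 0.071, 0.002)
t=0.060: state=(0.923, 0.073, 0.004)
continuing one RK4 step at a time; state shown every 25 steps (Δt=0.5):
t=0.500: state=(0.809, 0.145, 0.045)
t=1.000: state=(0.612, 0.255, 0.134)
t=1.500: state=(0.402, 0.332, 0.266)
t=2.000: state=(0.250, 0.334, 0.416)
t=2.500: state=(0.161, 0.284, 0.555)
t=3.000: state=(0.113, 0.220, 0.666)
t=3.500: state=(0.087, 0.162, 0.751)
t=4.000: state=(0.071, 0.116, 0.812)
t=4.500: state=(0.062, 0.082, 0.856)
t=5.000: state=(0.056, 0.057, 0.886)
t=5.500: state=(0.053, 0.040, 0.908)
t=6.000: state=(0.050, 0.027, 0.922)
t=6.500: state=(0.049, 0.019, 0.932)
t=7.000: state=(0.048, 0.013, 0.939)
t=7.500: state=(0.047, 0.009, 0.944)
t=8.000: state=(0.047, 0.006, 0.947)
t=8.500: state=(0.046, 0.004, 0.950)
t=9.000: state=(0.046, 0.003, 0.951)
t=9.500: state=(0.046, 0.002, 0.952)
t=10.000: state=(0.046, 0.001, 0.953)
t=10.500: state=(0.046, 0.001, 0.953)
t=11.000: state=(0.046, 0.001, 0.954)
t=11.500: state=(0.046, 0.000, 0.954)
t=11.800: state=(0.046, 0.000, 0.954)
compare at T: S=0.046, I=0.000, R=0.954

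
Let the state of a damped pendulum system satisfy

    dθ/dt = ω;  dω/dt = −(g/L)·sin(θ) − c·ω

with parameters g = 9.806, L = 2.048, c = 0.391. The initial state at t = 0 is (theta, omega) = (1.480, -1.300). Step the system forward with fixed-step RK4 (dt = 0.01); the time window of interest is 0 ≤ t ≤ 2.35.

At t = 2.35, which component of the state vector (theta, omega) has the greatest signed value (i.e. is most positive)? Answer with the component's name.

t=0.000: state=(1.480, -1.300)
step 1 (dt=0.01): k1=(-1.300, -4.260), k2=(-1.321, -4.249), k3=(-1.321, -4.249), k4=(-1.342, -4.237); state += dt/6·(k1+2k2+2k3+k4)
t=0.010: state=(1.467, -1.342)
t=0.020: state=(1.453, -1.385)
t=0.030: state=(1.439, -1.427)
continuing one RK4 step at a time; state shown every 10 steps (Δt=0.1):
t=0.100: state=(1.329, -1.713)
t=0.200: state=(1.139, -2.090)
t=0.300: state=(0.913, -2.411)
t=0.400: state=(0.659, -2.650)
t=0.500: state=(0.386, -2.783)
t=0.600: state=(0.107, -2.790)
t=0.700: state=(-0.167, -2.668)
t=0.800: state=(-0.423, -2.428)
t=0.900: state=(-0.650, -2.094)
t=1.000: state=(-0.840, -1.695)
t=1.100: state=(-0.987, -1.257)
t=1.200: state=(-1.090, -0.803)
t=1.300: state=(-1.148, -0.349)
t=1.400: state=(-1.161, 0.094)
t=1.500: state=(-1.130, 0.519)
t=1.600: state=(-1.058, 0.917)
t=1.700: state=(-0.948, 1.278)
t=1.800: state=(-0.804, 1.590)
t=1.900: state=(-0.632, 1.838)
t=2.000: state=(-0.439, 2.007)
t=2.100: state=(-0.234, 2.085)
t=2.200: state=(-0.025, 2.065)
t=2.300: state=(0.176, 1.949)
t=2.350: state=(0.272, 1.859)
compare at T: theta=0.272, omega=1.859

largest component: omega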